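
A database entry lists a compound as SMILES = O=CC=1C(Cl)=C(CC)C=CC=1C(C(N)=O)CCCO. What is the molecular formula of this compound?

Walk through each heavy atom and fill implicit hydrogens from standard valence (C 4, N 3, O 2, S 2, halogen 1):
  atom 1: O, bond orders sum to 2 (valence 2) → 0 H
  atom 2: C, bond orders sum to 3 (valence 4) → 1 H
  atom 3: C, bond orders sum to 4 (valence 4) → 0 H
  atom 4: C, bond orders sum to 4 (valence 4) → 0 H
  atom 5: Cl (halogen, monovalent) → 0 H
  atom 6: C, bond orders sum to 4 (valence 4) → 0 H
  atom 7: C, bond orders sum to 2 (valence 4) → 2 H
  atom 8: C, bond orders sum to 1 (valence 4) → 3 H
  atom 9: C, bond orders sum to 3 (valence 4) → 1 H
  atom 10: C, bond orders sum to 3 (valence 4) → 1 H
  atom 11: C, bond orders sum to 4 (valence 4) → 0 H
  atom 12: C, bond orders sum to 3 (valence 4) → 1 H
  atom 13: C, bond orders sum to 4 (valence 4) → 0 H
  atom 14: N, bond orders sum to 1 (valence 3) → 2 H
  atom 15: O, bond orders sum to 2 (valence 2) → 0 H
  atom 16: C, bond orders sum to 2 (valence 4) → 2 H
  atom 17: C, bond orders sum to 2 (valence 4) → 2 H
  atom 18: C, bond orders sum to 2 (valence 4) → 2 H
  atom 19: O, bond orders sum to 1 (valence 2) → 1 H
Totals → C:14, H:18, Cl:1, N:1, O:3.

C14H18ClNO3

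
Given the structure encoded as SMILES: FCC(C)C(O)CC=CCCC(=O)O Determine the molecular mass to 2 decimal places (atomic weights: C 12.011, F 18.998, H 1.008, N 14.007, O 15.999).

204.24 g/mol

First, the molecular formula is C10H17FO3 (counting implicit H from valence).
  C: 10 × 12.011 = 120.110
  F: 1 × 18.998 = 18.998
  H: 17 × 1.008 = 17.136
  O: 3 × 15.999 = 47.997
Sum: 10×12.011 + 1×18.998 + 17×1.008 + 3×15.999 = 204.241 → 204.24 g/mol.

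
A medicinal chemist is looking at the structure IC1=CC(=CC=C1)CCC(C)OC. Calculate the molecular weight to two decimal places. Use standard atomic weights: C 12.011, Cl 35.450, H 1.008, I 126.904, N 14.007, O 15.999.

290.14 g/mol

First, the molecular formula is C11H15IO (counting implicit H from valence).
  C: 11 × 12.011 = 132.121
  H: 15 × 1.008 = 15.120
  I: 1 × 126.904 = 126.904
  O: 1 × 15.999 = 15.999
Sum: 11×12.011 + 15×1.008 + 1×126.904 + 1×15.999 = 290.144 → 290.14 g/mol.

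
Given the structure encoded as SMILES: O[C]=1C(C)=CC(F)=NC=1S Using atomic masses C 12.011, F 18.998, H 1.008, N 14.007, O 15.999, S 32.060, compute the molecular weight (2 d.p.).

159.18 g/mol

First, the molecular formula is C6H6FNOS (counting implicit H from valence).
  C: 6 × 12.011 = 72.066
  F: 1 × 18.998 = 18.998
  H: 6 × 1.008 = 6.048
  N: 1 × 14.007 = 14.007
  O: 1 × 15.999 = 15.999
  S: 1 × 32.060 = 32.060
Sum: 6×12.011 + 1×18.998 + 6×1.008 + 1×14.007 + 1×15.999 + 1×32.060 = 159.178 → 159.18 g/mol.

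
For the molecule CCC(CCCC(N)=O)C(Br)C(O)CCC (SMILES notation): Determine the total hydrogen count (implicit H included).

24

Walk through each heavy atom and fill implicit hydrogens from standard valence (C 4, N 3, O 2, S 2, halogen 1):
  atom 1: C, bond orders sum to 1 (valence 4) → 3 H
  atom 2: C, bond orders sum to 2 (valence 4) → 2 H
  atom 3: C, bond orders sum to 3 (valence 4) → 1 H
  atom 4: C, bond orders sum to 2 (valence 4) → 2 H
  atom 5: C, bond orders sum to 2 (valence 4) → 2 H
  atom 6: C, bond orders sum to 2 (valence 4) → 2 H
  atom 7: C, bond orders sum to 4 (valence 4) → 0 H
  atom 8: N, bond orders sum to 1 (valence 3) → 2 H
  atom 9: O, bond orders sum to 2 (valence 2) → 0 H
  atom 10: C, bond orders sum to 3 (valence 4) → 1 H
  atom 11: Br (halogen, monovalent) → 0 H
  atom 12: C, bond orders sum to 3 (valence 4) → 1 H
  atom 13: O, bond orders sum to 1 (valence 2) → 1 H
  atom 14: C, bond orders sum to 2 (valence 4) → 2 H
  atom 15: C, bond orders sum to 2 (valence 4) → 2 H
  atom 16: C, bond orders sum to 1 (valence 4) → 3 H
Total hydrogens: 24.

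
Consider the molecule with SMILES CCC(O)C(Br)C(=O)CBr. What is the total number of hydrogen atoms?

Walk through each heavy atom and fill implicit hydrogens from standard valence (C 4, N 3, O 2, S 2, halogen 1):
  atom 1: C, bond orders sum to 1 (valence 4) → 3 H
  atom 2: C, bond orders sum to 2 (valence 4) → 2 H
  atom 3: C, bond orders sum to 3 (valence 4) → 1 H
  atom 4: O, bond orders sum to 1 (valence 2) → 1 H
  atom 5: C, bond orders sum to 3 (valence 4) → 1 H
  atom 6: Br (halogen, monovalent) → 0 H
  atom 7: C, bond orders sum to 4 (valence 4) → 0 H
  atom 8: O, bond orders sum to 2 (valence 2) → 0 H
  atom 9: C, bond orders sum to 2 (valence 4) → 2 H
  atom 10: Br (halogen, monovalent) → 0 H
Total hydrogens: 10.

10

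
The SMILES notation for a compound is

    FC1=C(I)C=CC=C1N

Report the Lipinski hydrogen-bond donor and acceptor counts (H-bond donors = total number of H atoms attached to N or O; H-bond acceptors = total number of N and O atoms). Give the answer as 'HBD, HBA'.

2, 1

Donors: find every N or O and count the H atoms it carries.
  atom 9 (N): bond orders sum to 1 → 2 H
Lipinski HBD = 2.
Acceptors: N atoms = 1, O atoms = 0 → HBA = 1.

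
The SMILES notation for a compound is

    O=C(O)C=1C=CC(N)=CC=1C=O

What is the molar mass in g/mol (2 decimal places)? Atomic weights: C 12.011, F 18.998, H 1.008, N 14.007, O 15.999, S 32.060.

First, the molecular formula is C8H7NO3 (counting implicit H from valence).
  C: 8 × 12.011 = 96.088
  H: 7 × 1.008 = 7.056
  N: 1 × 14.007 = 14.007
  O: 3 × 15.999 = 47.997
Sum: 8×12.011 + 7×1.008 + 1×14.007 + 3×15.999 = 165.148 → 165.15 g/mol.

165.15 g/mol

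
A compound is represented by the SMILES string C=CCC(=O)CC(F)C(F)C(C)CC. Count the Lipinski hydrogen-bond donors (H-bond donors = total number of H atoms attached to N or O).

0

Donors: find every N or O and count the H atoms it carries.
  atom 5 (O): bond orders sum to 2 → 0 H
Lipinski HBD = 0.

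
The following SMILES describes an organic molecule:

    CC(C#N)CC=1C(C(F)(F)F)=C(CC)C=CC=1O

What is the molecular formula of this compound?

Walk through each heavy atom and fill implicit hydrogens from standard valence (C 4, N 3, O 2, S 2, halogen 1):
  atom 1: C, bond orders sum to 1 (valence 4) → 3 H
  atom 2: C, bond orders sum to 3 (valence 4) → 1 H
  atom 3: C, bond orders sum to 4 (valence 4) → 0 H
  atom 4: N, bond orders sum to 3 (valence 3) → 0 H
  atom 5: C, bond orders sum to 2 (valence 4) → 2 H
  atom 6: C, bond orders sum to 4 (valence 4) → 0 H
  atom 7: C, bond orders sum to 4 (valence 4) → 0 H
  atom 8: C, bond orders sum to 4 (valence 4) → 0 H
  atom 9: F (halogen, monovalent) → 0 H
  atom 10: F (halogen, monovalent) → 0 H
  atom 11: F (halogen, monovalent) → 0 H
  atom 12: C, bond orders sum to 4 (valence 4) → 0 H
  atom 13: C, bond orders sum to 2 (valence 4) → 2 H
  atom 14: C, bond orders sum to 1 (valence 4) → 3 H
  atom 15: C, bond orders sum to 3 (valence 4) → 1 H
  atom 16: C, bond orders sum to 3 (valence 4) → 1 H
  atom 17: C, bond orders sum to 4 (valence 4) → 0 H
  atom 18: O, bond orders sum to 1 (valence 2) → 1 H
Totals → C:13, H:14, F:3, N:1, O:1.

C13H14F3NO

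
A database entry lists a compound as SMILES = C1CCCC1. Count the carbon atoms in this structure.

5

Count every carbon token in the SMILES (each C, including those in ring-closure positions and inside branches).
Carbon count: 5.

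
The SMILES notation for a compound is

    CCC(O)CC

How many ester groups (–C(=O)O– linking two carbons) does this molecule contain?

0

Scan the SMILES for the ester motif — none present.
Groups that are present: 1 hydroxyl.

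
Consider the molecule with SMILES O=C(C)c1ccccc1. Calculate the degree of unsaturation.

Molecular formula: C8H8O.
DoU = (2C + 2 + N − H − X) / 2, where X is the halogen count and O/S are ignored.
    = (2·8 + 2 + 0 − 8 − 0) / 2 = 10 / 2 = 5.

5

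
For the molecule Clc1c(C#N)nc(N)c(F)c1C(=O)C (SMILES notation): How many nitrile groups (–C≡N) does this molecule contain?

The nitrile motif appears at heavy-atom position 4 in the SMILES.
Other groups present: 1 ketone, 1 primary amine.
Nitrile count: 1.

1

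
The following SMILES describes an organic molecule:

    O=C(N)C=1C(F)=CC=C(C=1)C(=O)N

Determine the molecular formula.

Walk through each heavy atom and fill implicit hydrogens from standard valence (C 4, N 3, O 2, S 2, halogen 1):
  atom 1: O, bond orders sum to 2 (valence 2) → 0 H
  atom 2: C, bond orders sum to 4 (valence 4) → 0 H
  atom 3: N, bond orders sum to 1 (valence 3) → 2 H
  atom 4: C, bond orders sum to 4 (valence 4) → 0 H
  atom 5: C, bond orders sum to 4 (valence 4) → 0 H
  atom 6: F (halogen, monovalent) → 0 H
  atom 7: C, bond orders sum to 3 (valence 4) → 1 H
  atom 8: C, bond orders sum to 3 (valence 4) → 1 H
  atom 9: C, bond orders sum to 4 (valence 4) → 0 H
  atom 10: C, bond orders sum to 3 (valence 4) → 1 H
  atom 11: C, bond orders sum to 4 (valence 4) → 0 H
  atom 12: O, bond orders sum to 2 (valence 2) → 0 H
  atom 13: N, bond orders sum to 1 (valence 3) → 2 H
Totals → C:8, H:7, F:1, N:2, O:2.
In Hill order: C8H7FN2O2.

C8H7FN2O2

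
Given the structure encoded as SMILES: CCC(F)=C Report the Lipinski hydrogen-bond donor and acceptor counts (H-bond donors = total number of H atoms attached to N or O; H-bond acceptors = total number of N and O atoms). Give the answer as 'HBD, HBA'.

0, 0

Donors: find every N or O and count the H atoms it carries.
  (no N or O atoms present)
Lipinski HBD = 0.
Acceptors: N atoms = 0, O atoms = 0 → HBA = 0.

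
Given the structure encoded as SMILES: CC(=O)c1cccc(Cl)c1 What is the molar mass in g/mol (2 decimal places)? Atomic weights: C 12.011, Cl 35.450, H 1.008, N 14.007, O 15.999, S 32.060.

First, the molecular formula is C8H7ClO (counting implicit H from valence).
  C: 8 × 12.011 = 96.088
  Cl: 1 × 35.450 = 35.450
  H: 7 × 1.008 = 7.056
  O: 1 × 15.999 = 15.999
Sum: 8×12.011 + 1×35.450 + 7×1.008 + 1×15.999 = 154.593 → 154.59 g/mol.

154.59 g/mol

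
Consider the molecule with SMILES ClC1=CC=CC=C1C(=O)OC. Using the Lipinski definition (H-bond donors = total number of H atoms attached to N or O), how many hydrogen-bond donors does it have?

0

Donors: find every N or O and count the H atoms it carries.
  atom 9 (O): bond orders sum to 2 → 0 H
  atom 10 (O): bond orders sum to 2 → 0 H
Lipinski HBD = 0.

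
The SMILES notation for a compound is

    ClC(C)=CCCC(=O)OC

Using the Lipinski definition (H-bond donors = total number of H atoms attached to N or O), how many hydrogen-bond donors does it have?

Donors: find every N or O and count the H atoms it carries.
  atom 8 (O): bond orders sum to 2 → 0 H
  atom 9 (O): bond orders sum to 2 → 0 H
Lipinski HBD = 0.

0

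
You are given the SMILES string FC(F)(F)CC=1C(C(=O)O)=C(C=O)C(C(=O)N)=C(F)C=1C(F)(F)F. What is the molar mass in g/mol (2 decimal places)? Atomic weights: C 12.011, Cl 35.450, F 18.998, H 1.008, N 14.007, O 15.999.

First, the molecular formula is C12H6F7NO4 (counting implicit H from valence).
  C: 12 × 12.011 = 144.132
  F: 7 × 18.998 = 132.986
  H: 6 × 1.008 = 6.048
  N: 1 × 14.007 = 14.007
  O: 4 × 15.999 = 63.996
Sum: 12×12.011 + 7×18.998 + 6×1.008 + 1×14.007 + 4×15.999 = 361.169 → 361.17 g/mol.

361.17 g/mol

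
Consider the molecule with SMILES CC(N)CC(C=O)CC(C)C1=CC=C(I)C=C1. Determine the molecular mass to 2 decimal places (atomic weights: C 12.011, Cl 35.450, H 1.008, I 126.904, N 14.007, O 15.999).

First, the molecular formula is C14H20INO (counting implicit H from valence).
  C: 14 × 12.011 = 168.154
  H: 20 × 1.008 = 20.160
  I: 1 × 126.904 = 126.904
  N: 1 × 14.007 = 14.007
  O: 1 × 15.999 = 15.999
Sum: 14×12.011 + 20×1.008 + 1×126.904 + 1×14.007 + 1×15.999 = 345.224 → 345.22 g/mol.

345.22 g/mol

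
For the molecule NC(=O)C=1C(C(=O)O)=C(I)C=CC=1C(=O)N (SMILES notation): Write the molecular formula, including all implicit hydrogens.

Walk through each heavy atom and fill implicit hydrogens from standard valence (C 4, N 3, O 2, S 2, halogen 1):
  atom 1: N, bond orders sum to 1 (valence 3) → 2 H
  atom 2: C, bond orders sum to 4 (valence 4) → 0 H
  atom 3: O, bond orders sum to 2 (valence 2) → 0 H
  atom 4: C, bond orders sum to 4 (valence 4) → 0 H
  atom 5: C, bond orders sum to 4 (valence 4) → 0 H
  atom 6: C, bond orders sum to 4 (valence 4) → 0 H
  atom 7: O, bond orders sum to 2 (valence 2) → 0 H
  atom 8: O, bond orders sum to 1 (valence 2) → 1 H
  atom 9: C, bond orders sum to 4 (valence 4) → 0 H
  atom 10: I (halogen, monovalent) → 0 H
  atom 11: C, bond orders sum to 3 (valence 4) → 1 H
  atom 12: C, bond orders sum to 3 (valence 4) → 1 H
  atom 13: C, bond orders sum to 4 (valence 4) → 0 H
  atom 14: C, bond orders sum to 4 (valence 4) → 0 H
  atom 15: O, bond orders sum to 2 (valence 2) → 0 H
  atom 16: N, bond orders sum to 1 (valence 3) → 2 H
Totals → C:9, H:7, I:1, N:2, O:4.
In Hill order: C9H7IN2O4.

C9H7IN2O4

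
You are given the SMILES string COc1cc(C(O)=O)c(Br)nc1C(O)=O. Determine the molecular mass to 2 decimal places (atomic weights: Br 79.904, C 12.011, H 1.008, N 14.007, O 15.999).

First, the molecular formula is C8H6BrNO5 (counting implicit H from valence).
  Br: 1 × 79.904 = 79.904
  C: 8 × 12.011 = 96.088
  H: 6 × 1.008 = 6.048
  N: 1 × 14.007 = 14.007
  O: 5 × 15.999 = 79.995
Sum: 1×79.904 + 8×12.011 + 6×1.008 + 1×14.007 + 5×15.999 = 276.042 → 276.04 g/mol.

276.04 g/mol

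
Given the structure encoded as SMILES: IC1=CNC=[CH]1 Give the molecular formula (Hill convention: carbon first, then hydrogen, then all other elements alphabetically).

C4H4IN

Walk through each heavy atom and fill implicit hydrogens from standard valence (C 4, N 3, O 2, S 2, halogen 1):
  atom 1: I (halogen, monovalent) → 0 H
  atom 2: C, bond orders sum to 4 (valence 4) → 0 H
  atom 3: C, bond orders sum to 3 (valence 4) → 1 H
  atom 4: N, bond orders sum to 2 (valence 3) → 1 H
  atom 5: C, bond orders sum to 3 (valence 4) → 1 H
  atom 6: C with explicit H count 1
Totals → C:4, H:4, I:1, N:1.
In Hill order: C4H4IN.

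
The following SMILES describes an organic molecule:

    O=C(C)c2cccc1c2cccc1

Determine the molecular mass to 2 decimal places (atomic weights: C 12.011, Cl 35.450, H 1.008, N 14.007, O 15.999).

170.21 g/mol

First, the molecular formula is C12H10O (counting implicit H from valence).
  C: 12 × 12.011 = 144.132
  H: 10 × 1.008 = 10.080
  O: 1 × 15.999 = 15.999
Sum: 12×12.011 + 10×1.008 + 1×15.999 = 170.211 → 170.21 g/mol.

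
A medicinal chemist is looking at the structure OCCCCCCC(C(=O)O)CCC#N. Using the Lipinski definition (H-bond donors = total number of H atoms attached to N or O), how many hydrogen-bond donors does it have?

Donors: find every N or O and count the H atoms it carries.
  atom 1 (O): bond orders sum to 1 → 1 H
  atom 10 (O): bond orders sum to 2 → 0 H
  atom 11 (O): bond orders sum to 1 → 1 H
  atom 15 (N): bond orders sum to 3 → 0 H
Lipinski HBD = 2.

2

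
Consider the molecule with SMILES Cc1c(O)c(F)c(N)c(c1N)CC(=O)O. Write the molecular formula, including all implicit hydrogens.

C9H11FN2O3

Walk through each heavy atom and fill implicit hydrogens from standard valence (C 4, N 3, O 2, S 2, halogen 1); for lowercase aromatic atoms, an aromatic c carries 1 H when it has two neighbours and 0 H with three, and aromatic n carries 0 H:
  atom 1: C, bond orders sum to 1 (valence 4) → 3 H
  atom 2: aromatic c, 3 neighbours → 0 H
  atom 3: aromatic c, 3 neighbours → 0 H
  atom 4: O, bond orders sum to 1 (valence 2) → 1 H
  atom 5: aromatic c, 3 neighbours → 0 H
  atom 6: F (halogen, monovalent) → 0 H
  atom 7: aromatic c, 3 neighbours → 0 H
  atom 8: N, bond orders sum to 1 (valence 3) → 2 H
  atom 9: aromatic c, 3 neighbours → 0 H
  atom 10: aromatic c, 3 neighbours → 0 H
  atom 11: N, bond orders sum to 1 (valence 3) → 2 H
  atom 12: C, bond orders sum to 2 (valence 4) → 2 H
  atom 13: C, bond orders sum to 4 (valence 4) → 0 H
  atom 14: O, bond orders sum to 2 (valence 2) → 0 H
  atom 15: O, bond orders sum to 1 (valence 2) → 1 H
Totals → C:9, H:11, F:1, N:2, O:3.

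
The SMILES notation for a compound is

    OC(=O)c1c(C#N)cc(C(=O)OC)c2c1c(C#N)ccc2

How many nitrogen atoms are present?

2

Scan the SMILES for N atoms (remember two-letter symbols like Cl and Br are single atoms).
Nitrogen count: 2.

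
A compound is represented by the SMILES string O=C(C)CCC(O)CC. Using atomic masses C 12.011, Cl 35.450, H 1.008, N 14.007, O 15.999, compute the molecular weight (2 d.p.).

130.19 g/mol

First, the molecular formula is C7H14O2 (counting implicit H from valence).
  C: 7 × 12.011 = 84.077
  H: 14 × 1.008 = 14.112
  O: 2 × 15.999 = 31.998
Sum: 7×12.011 + 14×1.008 + 2×15.999 = 130.187 → 130.19 g/mol.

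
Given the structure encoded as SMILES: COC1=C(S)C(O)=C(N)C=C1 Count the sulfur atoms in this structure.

Scan the SMILES for S atoms (remember two-letter symbols like Cl and Br are single atoms).
Sulfur count: 1.

1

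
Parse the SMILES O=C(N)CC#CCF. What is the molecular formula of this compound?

C5H6FNO

Walk through each heavy atom and fill implicit hydrogens from standard valence (C 4, N 3, O 2, S 2, halogen 1):
  atom 1: O, bond orders sum to 2 (valence 2) → 0 H
  atom 2: C, bond orders sum to 4 (valence 4) → 0 H
  atom 3: N, bond orders sum to 1 (valence 3) → 2 H
  atom 4: C, bond orders sum to 2 (valence 4) → 2 H
  atom 5: C, bond orders sum to 4 (valence 4) → 0 H
  atom 6: C, bond orders sum to 4 (valence 4) → 0 H
  atom 7: C, bond orders sum to 2 (valence 4) → 2 H
  atom 8: F (halogen, monovalent) → 0 H
Totals → C:5, H:6, F:1, N:1, O:1.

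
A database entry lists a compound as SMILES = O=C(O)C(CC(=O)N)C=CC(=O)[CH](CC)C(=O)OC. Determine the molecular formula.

Walk through each heavy atom and fill implicit hydrogens from standard valence (C 4, N 3, O 2, S 2, halogen 1):
  atom 1: O, bond orders sum to 2 (valence 2) → 0 H
  atom 2: C, bond orders sum to 4 (valence 4) → 0 H
  atom 3: O, bond orders sum to 1 (valence 2) → 1 H
  atom 4: C, bond orders sum to 3 (valence 4) → 1 H
  atom 5: C, bond orders sum to 2 (valence 4) → 2 H
  atom 6: C, bond orders sum to 4 (valence 4) → 0 H
  atom 7: O, bond orders sum to 2 (valence 2) → 0 H
  atom 8: N, bond orders sum to 1 (valence 3) → 2 H
  atom 9: C, bond orders sum to 3 (valence 4) → 1 H
  atom 10: C, bond orders sum to 3 (valence 4) → 1 H
  atom 11: C, bond orders sum to 4 (valence 4) → 0 H
  atom 12: O, bond orders sum to 2 (valence 2) → 0 H
  atom 13: C with explicit H count 1
  atom 14: C, bond orders sum to 2 (valence 4) → 2 H
  atom 15: C, bond orders sum to 1 (valence 4) → 3 H
  atom 16: C, bond orders sum to 4 (valence 4) → 0 H
  atom 17: O, bond orders sum to 2 (valence 2) → 0 H
  atom 18: O, bond orders sum to 2 (valence 2) → 0 H
  atom 19: C, bond orders sum to 1 (valence 4) → 3 H
Totals → C:12, H:17, N:1, O:6.

C12H17NO6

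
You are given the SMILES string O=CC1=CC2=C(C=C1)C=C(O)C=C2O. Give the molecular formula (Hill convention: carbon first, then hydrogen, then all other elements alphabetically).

C11H8O3

Walk through each heavy atom and fill implicit hydrogens from standard valence (C 4, N 3, O 2, S 2, halogen 1):
  atom 1: O, bond orders sum to 2 (valence 2) → 0 H
  atom 2: C, bond orders sum to 3 (valence 4) → 1 H
  atom 3: C, bond orders sum to 4 (valence 4) → 0 H
  atom 4: C, bond orders sum to 3 (valence 4) → 1 H
  atom 5: C, bond orders sum to 4 (valence 4) → 0 H
  atom 6: C, bond orders sum to 4 (valence 4) → 0 H
  atom 7: C, bond orders sum to 3 (valence 4) → 1 H
  atom 8: C, bond orders sum to 3 (valence 4) → 1 H
  atom 9: C, bond orders sum to 3 (valence 4) → 1 H
  atom 10: C, bond orders sum to 4 (valence 4) → 0 H
  atom 11: O, bond orders sum to 1 (valence 2) → 1 H
  atom 12: C, bond orders sum to 3 (valence 4) → 1 H
  atom 13: C, bond orders sum to 4 (valence 4) → 0 H
  atom 14: O, bond orders sum to 1 (valence 2) → 1 H
Totals → C:11, H:8, O:3.
In Hill order: C11H8O3.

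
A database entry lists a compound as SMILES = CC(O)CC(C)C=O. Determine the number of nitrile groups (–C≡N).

0

Scan the SMILES for the nitrile motif — none present.
Groups that are present: 1 aldehyde, 1 hydroxyl.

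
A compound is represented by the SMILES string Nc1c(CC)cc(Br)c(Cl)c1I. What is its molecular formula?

Walk through each heavy atom and fill implicit hydrogens from standard valence (C 4, N 3, O 2, S 2, halogen 1); for lowercase aromatic atoms, an aromatic c carries 1 H when it has two neighbours and 0 H with three, and aromatic n carries 0 H:
  atom 1: N, bond orders sum to 1 (valence 3) → 2 H
  atom 2: aromatic c, 3 neighbours → 0 H
  atom 3: aromatic c, 3 neighbours → 0 H
  atom 4: C, bond orders sum to 2 (valence 4) → 2 H
  atom 5: C, bond orders sum to 1 (valence 4) → 3 H
  atom 6: aromatic c, 2 neighbours → 1 H
  atom 7: aromatic c, 3 neighbours → 0 H
  atom 8: Br (halogen, monovalent) → 0 H
  atom 9: aromatic c, 3 neighbours → 0 H
  atom 10: Cl (halogen, monovalent) → 0 H
  atom 11: aromatic c, 3 neighbours → 0 H
  atom 12: I (halogen, monovalent) → 0 H
Totals → C:8, H:8, Br:1, Cl:1, I:1, N:1.
In Hill order: C8H8BrClIN.

C8H8BrClIN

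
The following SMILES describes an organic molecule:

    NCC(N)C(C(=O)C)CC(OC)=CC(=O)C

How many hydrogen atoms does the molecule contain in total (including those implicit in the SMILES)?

Walk through each heavy atom and fill implicit hydrogens from standard valence (C 4, N 3, O 2, S 2, halogen 1):
  atom 1: N, bond orders sum to 1 (valence 3) → 2 H
  atom 2: C, bond orders sum to 2 (valence 4) → 2 H
  atom 3: C, bond orders sum to 3 (valence 4) → 1 H
  atom 4: N, bond orders sum to 1 (valence 3) → 2 H
  atom 5: C, bond orders sum to 3 (valence 4) → 1 H
  atom 6: C, bond orders sum to 4 (valence 4) → 0 H
  atom 7: O, bond orders sum to 2 (valence 2) → 0 H
  atom 8: C, bond orders sum to 1 (valence 4) → 3 H
  atom 9: C, bond orders sum to 2 (valence 4) → 2 H
  atom 10: C, bond orders sum to 4 (valence 4) → 0 H
  atom 11: O, bond orders sum to 2 (valence 2) → 0 H
  atom 12: C, bond orders sum to 1 (valence 4) → 3 H
  atom 13: C, bond orders sum to 3 (valence 4) → 1 H
  atom 14: C, bond orders sum to 4 (valence 4) → 0 H
  atom 15: O, bond orders sum to 2 (valence 2) → 0 H
  atom 16: C, bond orders sum to 1 (valence 4) → 3 H
Total hydrogens: 20.

20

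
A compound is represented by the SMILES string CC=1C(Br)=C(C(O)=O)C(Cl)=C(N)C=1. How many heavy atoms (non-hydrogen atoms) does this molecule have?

13

Every atom symbol written in the SMILES (organic subset) is one heavy atom; implicit H are not written.
Heavy atoms by element → Br:1, C:8, Cl:1, N:1, O:2.
Total: 13.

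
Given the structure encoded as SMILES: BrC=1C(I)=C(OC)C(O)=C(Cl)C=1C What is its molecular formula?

Walk through each heavy atom and fill implicit hydrogens from standard valence (C 4, N 3, O 2, S 2, halogen 1):
  atom 1: Br (halogen, monovalent) → 0 H
  atom 2: C, bond orders sum to 4 (valence 4) → 0 H
  atom 3: C, bond orders sum to 4 (valence 4) → 0 H
  atom 4: I (halogen, monovalent) → 0 H
  atom 5: C, bond orders sum to 4 (valence 4) → 0 H
  atom 6: O, bond orders sum to 2 (valence 2) → 0 H
  atom 7: C, bond orders sum to 1 (valence 4) → 3 H
  atom 8: C, bond orders sum to 4 (valence 4) → 0 H
  atom 9: O, bond orders sum to 1 (valence 2) → 1 H
  atom 10: C, bond orders sum to 4 (valence 4) → 0 H
  atom 11: Cl (halogen, monovalent) → 0 H
  atom 12: C, bond orders sum to 4 (valence 4) → 0 H
  atom 13: C, bond orders sum to 1 (valence 4) → 3 H
Totals → C:8, H:7, Br:1, Cl:1, I:1, O:2.

C8H7BrClIO2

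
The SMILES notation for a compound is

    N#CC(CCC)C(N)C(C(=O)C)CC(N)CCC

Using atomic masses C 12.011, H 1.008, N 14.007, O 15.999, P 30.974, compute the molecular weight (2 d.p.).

253.39 g/mol

First, the molecular formula is C14H27N3O (counting implicit H from valence).
  C: 14 × 12.011 = 168.154
  H: 27 × 1.008 = 27.216
  N: 3 × 14.007 = 42.021
  O: 1 × 15.999 = 15.999
Sum: 14×12.011 + 27×1.008 + 3×14.007 + 1×15.999 = 253.390 → 253.39 g/mol.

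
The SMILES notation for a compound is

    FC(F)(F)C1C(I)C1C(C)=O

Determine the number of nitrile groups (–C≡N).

Scan the SMILES for the nitrile motif — none present.
Groups that are present: 1 ketone.

0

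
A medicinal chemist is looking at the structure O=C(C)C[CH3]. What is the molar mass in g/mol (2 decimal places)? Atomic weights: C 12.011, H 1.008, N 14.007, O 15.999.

First, the molecular formula is C4H8O (counting implicit H from valence).
  C: 4 × 12.011 = 48.044
  H: 8 × 1.008 = 8.064
  O: 1 × 15.999 = 15.999
Sum: 4×12.011 + 8×1.008 + 1×15.999 = 72.107 → 72.11 g/mol.

72.11 g/mol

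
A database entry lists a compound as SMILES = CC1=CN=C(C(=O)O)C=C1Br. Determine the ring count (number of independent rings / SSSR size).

1

In SMILES, each pair of matching ring-closure digits denotes one ring-closing bond; the number of such bonds equals the number of independent rings.
Ring-closure bonds here: 1.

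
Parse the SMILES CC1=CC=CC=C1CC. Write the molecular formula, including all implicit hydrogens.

Walk through each heavy atom and fill implicit hydrogens from standard valence (C 4, N 3, O 2, S 2, halogen 1):
  atom 1: C, bond orders sum to 1 (valence 4) → 3 H
  atom 2: C, bond orders sum to 4 (valence 4) → 0 H
  atom 3: C, bond orders sum to 3 (valence 4) → 1 H
  atom 4: C, bond orders sum to 3 (valence 4) → 1 H
  atom 5: C, bond orders sum to 3 (valence 4) → 1 H
  atom 6: C, bond orders sum to 3 (valence 4) → 1 H
  atom 7: C, bond orders sum to 4 (valence 4) → 0 H
  atom 8: C, bond orders sum to 2 (valence 4) → 2 H
  atom 9: C, bond orders sum to 1 (valence 4) → 3 H
Totals → C:9, H:12.
In Hill order: C9H12.

C9H12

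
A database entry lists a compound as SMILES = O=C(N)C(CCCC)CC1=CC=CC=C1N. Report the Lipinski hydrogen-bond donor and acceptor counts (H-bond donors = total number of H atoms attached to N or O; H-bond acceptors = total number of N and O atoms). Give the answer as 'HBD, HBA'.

4, 3

Donors: find every N or O and count the H atoms it carries.
  atom 1 (O): bond orders sum to 2 → 0 H
  atom 3 (N): bond orders sum to 1 → 2 H
  atom 16 (N): bond orders sum to 1 → 2 H
Lipinski HBD = 4.
Acceptors: N atoms = 2, O atoms = 1 → HBA = 3.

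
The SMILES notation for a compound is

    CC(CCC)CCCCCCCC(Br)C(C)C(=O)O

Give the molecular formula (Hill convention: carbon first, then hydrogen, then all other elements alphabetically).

C16H31BrO2

Walk through each heavy atom and fill implicit hydrogens from standard valence (C 4, N 3, O 2, S 2, halogen 1):
  atom 1: C, bond orders sum to 1 (valence 4) → 3 H
  atom 2: C, bond orders sum to 3 (valence 4) → 1 H
  atom 3: C, bond orders sum to 2 (valence 4) → 2 H
  atom 4: C, bond orders sum to 2 (valence 4) → 2 H
  atom 5: C, bond orders sum to 1 (valence 4) → 3 H
  atom 6: C, bond orders sum to 2 (valence 4) → 2 H
  atom 7: C, bond orders sum to 2 (valence 4) → 2 H
  atom 8: C, bond orders sum to 2 (valence 4) → 2 H
  atom 9: C, bond orders sum to 2 (valence 4) → 2 H
  atom 10: C, bond orders sum to 2 (valence 4) → 2 H
  atom 11: C, bond orders sum to 2 (valence 4) → 2 H
  atom 12: C, bond orders sum to 2 (valence 4) → 2 H
  atom 13: C, bond orders sum to 3 (valence 4) → 1 H
  atom 14: Br (halogen, monovalent) → 0 H
  atom 15: C, bond orders sum to 3 (valence 4) → 1 H
  atom 16: C, bond orders sum to 1 (valence 4) → 3 H
  atom 17: C, bond orders sum to 4 (valence 4) → 0 H
  atom 18: O, bond orders sum to 2 (valence 2) → 0 H
  atom 19: O, bond orders sum to 1 (valence 2) → 1 H
Totals → C:16, H:31, Br:1, O:2.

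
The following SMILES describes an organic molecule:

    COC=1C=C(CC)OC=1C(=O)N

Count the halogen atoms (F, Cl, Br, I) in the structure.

Scan the SMILES for the halogen motif — none present.
Groups that are present: 1 amide, 1 ether.

0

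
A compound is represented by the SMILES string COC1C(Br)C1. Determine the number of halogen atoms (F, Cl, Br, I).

Halogen atoms appear at heavy-atom position 5 (1×Br).
Other groups present: 1 ether.
Halogen count: 1.

1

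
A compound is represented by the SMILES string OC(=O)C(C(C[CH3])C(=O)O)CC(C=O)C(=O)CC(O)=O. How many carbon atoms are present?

12

Count every carbon token in the SMILES (each C, including those in ring-closure positions and inside branches).
Carbon count: 12.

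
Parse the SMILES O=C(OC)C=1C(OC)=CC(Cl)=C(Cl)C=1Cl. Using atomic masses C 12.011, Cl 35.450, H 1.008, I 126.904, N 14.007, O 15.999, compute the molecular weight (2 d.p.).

269.50 g/mol

First, the molecular formula is C9H7Cl3O3 (counting implicit H from valence).
  C: 9 × 12.011 = 108.099
  Cl: 3 × 35.450 = 106.350
  H: 7 × 1.008 = 7.056
  O: 3 × 15.999 = 47.997
Sum: 9×12.011 + 3×35.450 + 7×1.008 + 3×15.999 = 269.502 → 269.50 g/mol.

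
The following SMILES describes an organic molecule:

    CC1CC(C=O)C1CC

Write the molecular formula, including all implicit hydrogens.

Walk through each heavy atom and fill implicit hydrogens from standard valence (C 4, N 3, O 2, S 2, halogen 1):
  atom 1: C, bond orders sum to 1 (valence 4) → 3 H
  atom 2: C, bond orders sum to 3 (valence 4) → 1 H
  atom 3: C, bond orders sum to 2 (valence 4) → 2 H
  atom 4: C, bond orders sum to 3 (valence 4) → 1 H
  atom 5: C, bond orders sum to 3 (valence 4) → 1 H
  atom 6: O, bond orders sum to 2 (valence 2) → 0 H
  atom 7: C, bond orders sum to 3 (valence 4) → 1 H
  atom 8: C, bond orders sum to 2 (valence 4) → 2 H
  atom 9: C, bond orders sum to 1 (valence 4) → 3 H
Totals → C:8, H:14, O:1.

C8H14O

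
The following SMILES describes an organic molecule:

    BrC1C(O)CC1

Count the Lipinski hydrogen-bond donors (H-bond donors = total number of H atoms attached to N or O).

1

Donors: find every N or O and count the H atoms it carries.
  atom 4 (O): bond orders sum to 1 → 1 H
Lipinski HBD = 1.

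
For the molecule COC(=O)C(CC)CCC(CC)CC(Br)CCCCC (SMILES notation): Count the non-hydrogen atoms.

20

Every atom symbol written in the SMILES (organic subset) is one heavy atom; implicit H are not written.
Heavy atoms by element → Br:1, C:17, O:2.
Total: 20.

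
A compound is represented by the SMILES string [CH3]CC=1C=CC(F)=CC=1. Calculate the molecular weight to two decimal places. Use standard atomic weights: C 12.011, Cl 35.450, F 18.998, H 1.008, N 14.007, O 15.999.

First, the molecular formula is C8H9F (counting implicit H from valence).
  C: 8 × 12.011 = 96.088
  F: 1 × 18.998 = 18.998
  H: 9 × 1.008 = 9.072
Sum: 8×12.011 + 1×18.998 + 9×1.008 = 124.158 → 124.16 g/mol.

124.16 g/mol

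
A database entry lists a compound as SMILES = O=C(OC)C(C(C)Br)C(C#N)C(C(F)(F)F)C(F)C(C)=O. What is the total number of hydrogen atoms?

Walk through each heavy atom and fill implicit hydrogens from standard valence (C 4, N 3, O 2, S 2, halogen 1):
  atom 1: O, bond orders sum to 2 (valence 2) → 0 H
  atom 2: C, bond orders sum to 4 (valence 4) → 0 H
  atom 3: O, bond orders sum to 2 (valence 2) → 0 H
  atom 4: C, bond orders sum to 1 (valence 4) → 3 H
  atom 5: C, bond orders sum to 3 (valence 4) → 1 H
  atom 6: C, bond orders sum to 3 (valence 4) → 1 H
  atom 7: C, bond orders sum to 1 (valence 4) → 3 H
  atom 8: Br (halogen, monovalent) → 0 H
  atom 9: C, bond orders sum to 3 (valence 4) → 1 H
  atom 10: C, bond orders sum to 4 (valence 4) → 0 H
  atom 11: N, bond orders sum to 3 (valence 3) → 0 H
  atom 12: C, bond orders sum to 3 (valence 4) → 1 H
  atom 13: C, bond orders sum to 4 (valence 4) → 0 H
  atom 14: F (halogen, monovalent) → 0 H
  atom 15: F (halogen, monovalent) → 0 H
  atom 16: F (halogen, monovalent) → 0 H
  atom 17: C, bond orders sum to 3 (valence 4) → 1 H
  atom 18: F (halogen, monovalent) → 0 H
  atom 19: C, bond orders sum to 4 (valence 4) → 0 H
  atom 20: C, bond orders sum to 1 (valence 4) → 3 H
  atom 21: O, bond orders sum to 2 (valence 2) → 0 H
Total hydrogens: 14.

14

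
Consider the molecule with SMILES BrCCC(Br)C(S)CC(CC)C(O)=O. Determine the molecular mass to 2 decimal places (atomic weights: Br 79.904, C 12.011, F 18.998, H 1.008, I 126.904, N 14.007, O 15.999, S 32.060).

348.09 g/mol

First, the molecular formula is C9H16Br2O2S (counting implicit H from valence).
  Br: 2 × 79.904 = 159.808
  C: 9 × 12.011 = 108.099
  H: 16 × 1.008 = 16.128
  O: 2 × 15.999 = 31.998
  S: 1 × 32.060 = 32.060
Sum: 2×79.904 + 9×12.011 + 16×1.008 + 2×15.999 + 1×32.060 = 348.093 → 348.09 g/mol.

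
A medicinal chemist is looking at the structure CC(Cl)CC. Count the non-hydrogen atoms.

5

Every atom symbol written in the SMILES (organic subset) is one heavy atom; implicit H are not written.
Heavy atoms by element → C:4, Cl:1.
Total: 5.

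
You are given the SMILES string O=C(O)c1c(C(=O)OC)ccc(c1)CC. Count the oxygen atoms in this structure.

4

Scan the SMILES for O atoms (remember two-letter symbols like Cl and Br are single atoms).
Oxygen count: 4.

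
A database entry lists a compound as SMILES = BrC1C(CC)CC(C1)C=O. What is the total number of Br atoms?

1

Scan the SMILES for Br atoms (remember two-letter symbols like Cl and Br are single atoms).
Bromine count: 1.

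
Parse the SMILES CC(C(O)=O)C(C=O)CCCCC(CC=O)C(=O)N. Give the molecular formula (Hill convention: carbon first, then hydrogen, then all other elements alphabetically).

Walk through each heavy atom and fill implicit hydrogens from standard valence (C 4, N 3, O 2, S 2, halogen 1):
  atom 1: C, bond orders sum to 1 (valence 4) → 3 H
  atom 2: C, bond orders sum to 3 (valence 4) → 1 H
  atom 3: C, bond orders sum to 4 (valence 4) → 0 H
  atom 4: O, bond orders sum to 1 (valence 2) → 1 H
  atom 5: O, bond orders sum to 2 (valence 2) → 0 H
  atom 6: C, bond orders sum to 3 (valence 4) → 1 H
  atom 7: C, bond orders sum to 3 (valence 4) → 1 H
  atom 8: O, bond orders sum to 2 (valence 2) → 0 H
  atom 9: C, bond orders sum to 2 (valence 4) → 2 H
  atom 10: C, bond orders sum to 2 (valence 4) → 2 H
  atom 11: C, bond orders sum to 2 (valence 4) → 2 H
  atom 12: C, bond orders sum to 2 (valence 4) → 2 H
  atom 13: C, bond orders sum to 3 (valence 4) → 1 H
  atom 14: C, bond orders sum to 2 (valence 4) → 2 H
  atom 15: C, bond orders sum to 3 (valence 4) → 1 H
  atom 16: O, bond orders sum to 2 (valence 2) → 0 H
  atom 17: C, bond orders sum to 4 (valence 4) → 0 H
  atom 18: O, bond orders sum to 2 (valence 2) → 0 H
  atom 19: N, bond orders sum to 1 (valence 3) → 2 H
Totals → C:13, H:21, N:1, O:5.

C13H21NO5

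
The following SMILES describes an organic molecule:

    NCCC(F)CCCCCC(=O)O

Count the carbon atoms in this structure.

9

Count every carbon token in the SMILES (each C, including those in ring-closure positions and inside branches).
Carbon count: 9.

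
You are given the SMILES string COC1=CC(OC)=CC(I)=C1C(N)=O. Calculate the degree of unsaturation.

5

Degree of unsaturation = (number of rings) + (number of π bonds).
Ring closures in the SMILES: 1.
π bonds: 4 double bonds (each 1 DoU) → 4 DoU from unsaturation.
Total DoU = 1 + 4 = 5.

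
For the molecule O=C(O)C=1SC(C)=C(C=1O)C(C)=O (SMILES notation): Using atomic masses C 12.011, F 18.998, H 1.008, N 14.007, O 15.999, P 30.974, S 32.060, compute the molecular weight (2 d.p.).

First, the molecular formula is C8H8O4S (counting implicit H from valence).
  C: 8 × 12.011 = 96.088
  H: 8 × 1.008 = 8.064
  O: 4 × 15.999 = 63.996
  S: 1 × 32.060 = 32.060
Sum: 8×12.011 + 8×1.008 + 4×15.999 + 1×32.060 = 200.208 → 200.21 g/mol.

200.21 g/mol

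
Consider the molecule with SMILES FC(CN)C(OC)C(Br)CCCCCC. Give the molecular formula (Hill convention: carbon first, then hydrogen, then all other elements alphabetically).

Walk through each heavy atom and fill implicit hydrogens from standard valence (C 4, N 3, O 2, S 2, halogen 1):
  atom 1: F (halogen, monovalent) → 0 H
  atom 2: C, bond orders sum to 3 (valence 4) → 1 H
  atom 3: C, bond orders sum to 2 (valence 4) → 2 H
  atom 4: N, bond orders sum to 1 (valence 3) → 2 H
  atom 5: C, bond orders sum to 3 (valence 4) → 1 H
  atom 6: O, bond orders sum to 2 (valence 2) → 0 H
  atom 7: C, bond orders sum to 1 (valence 4) → 3 H
  atom 8: C, bond orders sum to 3 (valence 4) → 1 H
  atom 9: Br (halogen, monovalent) → 0 H
  atom 10: C, bond orders sum to 2 (valence 4) → 2 H
  atom 11: C, bond orders sum to 2 (valence 4) → 2 H
  atom 12: C, bond orders sum to 2 (valence 4) → 2 H
  atom 13: C, bond orders sum to 2 (valence 4) → 2 H
  atom 14: C, bond orders sum to 2 (valence 4) → 2 H
  atom 15: C, bond orders sum to 1 (valence 4) → 3 H
Totals → C:11, H:23, Br:1, F:1, N:1, O:1.

C11H23BrFNO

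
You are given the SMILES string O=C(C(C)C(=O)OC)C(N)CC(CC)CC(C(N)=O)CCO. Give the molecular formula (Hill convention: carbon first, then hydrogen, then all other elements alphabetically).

C15H28N2O5

Walk through each heavy atom and fill implicit hydrogens from standard valence (C 4, N 3, O 2, S 2, halogen 1):
  atom 1: O, bond orders sum to 2 (valence 2) → 0 H
  atom 2: C, bond orders sum to 4 (valence 4) → 0 H
  atom 3: C, bond orders sum to 3 (valence 4) → 1 H
  atom 4: C, bond orders sum to 1 (valence 4) → 3 H
  atom 5: C, bond orders sum to 4 (valence 4) → 0 H
  atom 6: O, bond orders sum to 2 (valence 2) → 0 H
  atom 7: O, bond orders sum to 2 (valence 2) → 0 H
  atom 8: C, bond orders sum to 1 (valence 4) → 3 H
  atom 9: C, bond orders sum to 3 (valence 4) → 1 H
  atom 10: N, bond orders sum to 1 (valence 3) → 2 H
  atom 11: C, bond orders sum to 2 (valence 4) → 2 H
  atom 12: C, bond orders sum to 3 (valence 4) → 1 H
  atom 13: C, bond orders sum to 2 (valence 4) → 2 H
  atom 14: C, bond orders sum to 1 (valence 4) → 3 H
  atom 15: C, bond orders sum to 2 (valence 4) → 2 H
  atom 16: C, bond orders sum to 3 (valence 4) → 1 H
  atom 17: C, bond orders sum to 4 (valence 4) → 0 H
  atom 18: N, bond orders sum to 1 (valence 3) → 2 H
  atom 19: O, bond orders sum to 2 (valence 2) → 0 H
  atom 20: C, bond orders sum to 2 (valence 4) → 2 H
  atom 21: C, bond orders sum to 2 (valence 4) → 2 H
  atom 22: O, bond orders sum to 1 (valence 2) → 1 H
Totals → C:15, H:28, N:2, O:5.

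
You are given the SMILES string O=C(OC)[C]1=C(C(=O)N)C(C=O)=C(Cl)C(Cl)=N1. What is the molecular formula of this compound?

C9H6Cl2N2O4

Walk through each heavy atom and fill implicit hydrogens from standard valence (C 4, N 3, O 2, S 2, halogen 1):
  atom 1: O, bond orders sum to 2 (valence 2) → 0 H
  atom 2: C, bond orders sum to 4 (valence 4) → 0 H
  atom 3: O, bond orders sum to 2 (valence 2) → 0 H
  atom 4: C, bond orders sum to 1 (valence 4) → 3 H
  atom 5: C with explicit H count 0
  atom 6: C, bond orders sum to 4 (valence 4) → 0 H
  atom 7: C, bond orders sum to 4 (valence 4) → 0 H
  atom 8: O, bond orders sum to 2 (valence 2) → 0 H
  atom 9: N, bond orders sum to 1 (valence 3) → 2 H
  atom 10: C, bond orders sum to 4 (valence 4) → 0 H
  atom 11: C, bond orders sum to 3 (valence 4) → 1 H
  atom 12: O, bond orders sum to 2 (valence 2) → 0 H
  atom 13: C, bond orders sum to 4 (valence 4) → 0 H
  atom 14: Cl (halogen, monovalent) → 0 H
  atom 15: C, bond orders sum to 4 (valence 4) → 0 H
  atom 16: Cl (halogen, monovalent) → 0 H
  atom 17: N, bond orders sum to 3 (valence 3) → 0 H
Totals → C:9, H:6, Cl:2, N:2, O:4.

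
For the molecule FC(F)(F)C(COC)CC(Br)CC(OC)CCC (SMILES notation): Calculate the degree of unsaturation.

0

Molecular formula: C12H22BrF3O2.
DoU = (2C + 2 + N − H − X) / 2, where X is the halogen count and O/S are ignored.
    = (2·12 + 2 + 0 − 22 − 4) / 2 = 0 / 2 = 0.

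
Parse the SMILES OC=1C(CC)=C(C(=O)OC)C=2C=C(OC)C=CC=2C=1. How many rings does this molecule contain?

2

In SMILES, each pair of matching ring-closure digits denotes one ring-closing bond; the number of such bonds equals the number of independent rings.
Ring-closure bonds here: 2.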